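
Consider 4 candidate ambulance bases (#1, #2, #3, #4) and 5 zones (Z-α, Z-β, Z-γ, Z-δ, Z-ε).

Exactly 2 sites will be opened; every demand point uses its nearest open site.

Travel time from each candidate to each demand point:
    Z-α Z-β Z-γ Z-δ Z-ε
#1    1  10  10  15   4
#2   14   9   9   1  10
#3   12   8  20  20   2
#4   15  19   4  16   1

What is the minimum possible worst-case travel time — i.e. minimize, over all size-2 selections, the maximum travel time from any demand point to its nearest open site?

Open {#1, #2}.
  Farthest demand point is Z-β at travel time 9 (to #2); all others are ≤ 9.
With {#2, #3} the worst case is 12.
With {#2, #4} the worst case is 14.
No size-2 selection achieves below 9.

9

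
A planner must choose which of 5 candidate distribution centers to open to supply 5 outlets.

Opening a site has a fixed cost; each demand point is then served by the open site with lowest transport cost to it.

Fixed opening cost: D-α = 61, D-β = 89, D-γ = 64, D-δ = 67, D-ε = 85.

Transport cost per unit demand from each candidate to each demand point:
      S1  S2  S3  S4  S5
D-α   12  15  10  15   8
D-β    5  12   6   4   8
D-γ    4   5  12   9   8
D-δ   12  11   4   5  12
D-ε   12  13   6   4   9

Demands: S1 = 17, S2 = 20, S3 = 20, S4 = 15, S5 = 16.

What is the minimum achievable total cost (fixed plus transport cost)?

Open {D-γ, D-δ}: assign each demand point to its cheapest open site.
  S1→D-γ 17×4=68, S2→D-γ 20×5=100, S3→D-δ 20×4=80, S4→D-δ 15×5=75, S5→D-γ 16×8=128
  transport cost 451, fixed 131 → total 582.
Compare {D-γ, D-ε}: transport cost 476 + fixed 149 = 625.
Compare {D-β, D-γ}: transport cost 476 + fixed 153 = 629.
Compare {D-α, D-γ, D-δ}: transport cost 451 + fixed 192 = 643.
All other subsets cost ≥ 625. Minimum total cost: 582.

582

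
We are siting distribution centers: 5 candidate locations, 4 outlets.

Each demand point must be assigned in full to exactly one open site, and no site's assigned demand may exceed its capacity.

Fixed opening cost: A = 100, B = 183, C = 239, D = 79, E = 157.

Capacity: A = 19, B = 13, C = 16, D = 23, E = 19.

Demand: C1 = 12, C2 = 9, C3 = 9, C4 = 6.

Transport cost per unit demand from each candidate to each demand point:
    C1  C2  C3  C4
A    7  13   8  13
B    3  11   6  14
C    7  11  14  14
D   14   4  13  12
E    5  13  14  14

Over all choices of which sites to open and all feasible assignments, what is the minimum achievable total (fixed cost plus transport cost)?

494

Open {A, D}; cheapest assignment that respects the capacities:
  A (cap 19, load 18): C1, C4 — cost 12×7 + 6×13 = 162
  D (cap 23, load 18): C2, C3 — cost 9×4 + 9×13 = 153
  Shipping 315, fixed 179 → total 494.
  Any other capacity-feasible assignment to {A, D} ships for at least 315.
Compare {D, E}: its best feasible assignment gives total 533.
Compare {A, D, E}: its best feasible assignment gives total 576.
Every other set of open sites that can feasibly serve all demand totals ≥ 533 even under its best assignment. Minimum: 494.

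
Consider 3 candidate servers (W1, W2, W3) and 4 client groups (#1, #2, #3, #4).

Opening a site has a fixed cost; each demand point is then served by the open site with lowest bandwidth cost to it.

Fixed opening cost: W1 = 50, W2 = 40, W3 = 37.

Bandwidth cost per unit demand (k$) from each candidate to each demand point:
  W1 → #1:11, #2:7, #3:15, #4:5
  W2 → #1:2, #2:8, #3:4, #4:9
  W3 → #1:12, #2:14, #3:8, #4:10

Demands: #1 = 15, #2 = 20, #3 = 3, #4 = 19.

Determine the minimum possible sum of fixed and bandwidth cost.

Open {W1, W2}: assign each demand point to its cheapest open site.
  #1→W2 15×2=30, #2→W1 20×7=140, #3→W2 3×4=12, #4→W1 19×5=95
  bandwidth cost 277, fixed 90 → total 367.
Compare {W1, W2, W3}: bandwidth cost 277 + fixed 127 = 404.
Compare {W2}: bandwidth cost 373 + fixed 40 = 413.
Compare {W2, W3}: bandwidth cost 373 + fixed 77 = 450.
All other subsets cost ≥ 404. Minimum total cost: 367.

367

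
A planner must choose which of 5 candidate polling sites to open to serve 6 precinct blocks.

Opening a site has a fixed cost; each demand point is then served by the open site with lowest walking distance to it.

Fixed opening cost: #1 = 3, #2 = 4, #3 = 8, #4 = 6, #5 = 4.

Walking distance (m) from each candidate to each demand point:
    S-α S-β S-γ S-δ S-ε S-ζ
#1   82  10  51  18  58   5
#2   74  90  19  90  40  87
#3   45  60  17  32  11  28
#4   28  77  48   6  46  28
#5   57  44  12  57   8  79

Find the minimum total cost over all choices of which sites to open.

82

Open {#1, #4, #5}: assign each demand point to its cheapest open site.
  S-α→#4 28, S-β→#1 10, S-γ→#5 12, S-δ→#4 6, S-ε→#5 8, S-ζ→#1 5
  walking distance 69, fixed 13 → total 82.
Compare {#1, #2, #4, #5}: walking distance 69 + fixed 17 = 86.
Compare {#1, #3, #4, #5}: walking distance 69 + fixed 21 = 90.
Compare {#1, #3, #4}: walking distance 77 + fixed 17 = 94.
All other subsets cost ≥ 86. Minimum total cost: 82.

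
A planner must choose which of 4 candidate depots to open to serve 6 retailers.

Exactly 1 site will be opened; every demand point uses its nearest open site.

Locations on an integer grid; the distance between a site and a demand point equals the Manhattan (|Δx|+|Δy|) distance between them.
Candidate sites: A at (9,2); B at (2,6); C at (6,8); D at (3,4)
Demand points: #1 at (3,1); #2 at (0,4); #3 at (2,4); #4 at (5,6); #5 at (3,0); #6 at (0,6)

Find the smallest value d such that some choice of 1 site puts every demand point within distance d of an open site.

Open {D}.
  Farthest demand point is #6 at distance 5 (to D); all others are ≤ 5.
With {B} the worst case is 7.
With {C} the worst case is 11.
No size-1 selection achieves below 5.

5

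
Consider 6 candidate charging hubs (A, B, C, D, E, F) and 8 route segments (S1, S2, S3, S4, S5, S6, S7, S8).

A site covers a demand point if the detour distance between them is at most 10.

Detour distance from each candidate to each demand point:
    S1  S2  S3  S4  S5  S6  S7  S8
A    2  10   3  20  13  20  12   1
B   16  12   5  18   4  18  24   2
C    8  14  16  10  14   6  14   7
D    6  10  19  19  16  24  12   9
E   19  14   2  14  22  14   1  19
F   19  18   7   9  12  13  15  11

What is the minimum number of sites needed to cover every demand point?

Coverage sets (demand points within 10 of each site):
  A: {S1, S2, S3, S8}
  B: {S3, S5, S8}
  C: {S1, S4, S6, S8}
  D: {S1, S2, S8}
  E: {S3, S7}
  F: {S3, S4}
No 3 sites suffice: every size-3 union leaves at least one demand point uncovered.
But {A, B, C, E} covers everything, so the minimum is 4.

4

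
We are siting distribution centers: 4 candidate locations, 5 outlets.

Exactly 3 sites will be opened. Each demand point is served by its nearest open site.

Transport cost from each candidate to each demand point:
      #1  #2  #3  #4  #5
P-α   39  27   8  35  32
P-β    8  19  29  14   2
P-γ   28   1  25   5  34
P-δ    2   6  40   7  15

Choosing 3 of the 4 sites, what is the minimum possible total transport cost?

24

Open {P-α, P-β, P-γ}.
  #1→P-β 8, #2→P-γ 1, #3→P-α 8, #4→P-γ 5, #5→P-β 2  ⇒ total 24.
Compare {P-α, P-β, P-δ}: total 25.
Compare {P-α, P-γ, P-δ}: total 31.
No size-3 selection does better; minimum is 24.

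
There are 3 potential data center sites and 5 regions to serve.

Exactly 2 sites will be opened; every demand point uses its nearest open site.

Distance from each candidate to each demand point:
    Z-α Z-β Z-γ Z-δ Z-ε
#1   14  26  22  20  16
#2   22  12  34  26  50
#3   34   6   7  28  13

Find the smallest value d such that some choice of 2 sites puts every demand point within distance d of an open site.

Open {#1, #3}.
  Farthest demand point is Z-δ at distance 20 (to #1); all others are ≤ 20.
With {#1, #2} the worst case is 22.
With {#2, #3} the worst case is 26.
No size-2 selection achieves below 20.

20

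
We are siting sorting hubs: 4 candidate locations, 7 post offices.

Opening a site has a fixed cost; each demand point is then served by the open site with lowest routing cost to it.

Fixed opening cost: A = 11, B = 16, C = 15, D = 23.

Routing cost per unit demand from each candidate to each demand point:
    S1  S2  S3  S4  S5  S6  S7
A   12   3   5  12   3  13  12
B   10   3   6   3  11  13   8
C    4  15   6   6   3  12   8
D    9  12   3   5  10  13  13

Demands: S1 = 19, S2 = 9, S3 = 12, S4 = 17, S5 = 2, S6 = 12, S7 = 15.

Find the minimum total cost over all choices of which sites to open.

514

Open {B, C, D}: assign each demand point to its cheapest open site.
  S1→C 19×4=76, S2→B 9×3=27, S3→D 12×3=36, S4→B 17×3=51, S5→C 2×3=6, S6→C 12×12=144, S7→B 15×8=120
  routing cost 460, fixed 54 → total 514.
Compare {A, B, C, D}: routing cost 460 + fixed 65 = 525.
Compare {A, B, C}: routing cost 484 + fixed 42 = 526.
Compare {B, C}: routing cost 496 + fixed 31 = 527.
All other subsets cost ≥ 525. Minimum total cost: 514.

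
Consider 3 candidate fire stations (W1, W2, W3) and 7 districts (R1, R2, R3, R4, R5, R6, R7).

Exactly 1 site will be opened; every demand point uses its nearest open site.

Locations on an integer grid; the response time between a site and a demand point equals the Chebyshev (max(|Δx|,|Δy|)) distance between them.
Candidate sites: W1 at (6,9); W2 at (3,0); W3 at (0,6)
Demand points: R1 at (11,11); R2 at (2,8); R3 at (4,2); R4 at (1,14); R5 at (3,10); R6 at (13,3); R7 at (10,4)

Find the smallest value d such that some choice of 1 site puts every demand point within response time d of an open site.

Open {W1}.
  Farthest demand point is R3 at response time 7 (to W1); all others are ≤ 7.
With {W3} the worst case is 13.
With {W2} the worst case is 14.
No size-1 selection achieves below 7.

7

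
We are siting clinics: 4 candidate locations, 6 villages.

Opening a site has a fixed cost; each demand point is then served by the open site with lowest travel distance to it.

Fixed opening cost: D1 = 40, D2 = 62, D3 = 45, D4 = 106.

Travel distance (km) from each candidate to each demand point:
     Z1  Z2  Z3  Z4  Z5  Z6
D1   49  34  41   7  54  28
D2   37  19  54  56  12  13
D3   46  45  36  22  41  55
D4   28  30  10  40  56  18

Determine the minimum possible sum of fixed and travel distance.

Open {D1, D2}: assign each demand point to its cheapest open site.
  Z1→D2 37, Z2→D2 19, Z3→D1 41, Z4→D1 7, Z5→D2 12, Z6→D2 13
  travel distance 129, fixed 102 → total 231.
Compare {D2, D3}: travel distance 139 + fixed 107 = 246.
Compare {D1}: travel distance 213 + fixed 40 = 253.
Compare {D2}: travel distance 191 + fixed 62 = 253.
All other subsets cost ≥ 246. Minimum total cost: 231.

231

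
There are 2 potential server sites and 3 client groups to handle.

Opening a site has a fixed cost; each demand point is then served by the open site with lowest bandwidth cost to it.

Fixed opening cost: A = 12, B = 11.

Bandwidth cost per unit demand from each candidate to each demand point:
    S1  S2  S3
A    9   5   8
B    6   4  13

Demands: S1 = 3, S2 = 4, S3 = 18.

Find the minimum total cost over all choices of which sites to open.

201

Open {A, B}: assign each demand point to its cheapest open site.
  S1→B 3×6=18, S2→B 4×4=16, S3→A 18×8=144
  bandwidth cost 178, fixed 23 → total 201.
Compare {A}: bandwidth cost 191 + fixed 12 = 203.
Compare {B}: bandwidth cost 268 + fixed 11 = 279.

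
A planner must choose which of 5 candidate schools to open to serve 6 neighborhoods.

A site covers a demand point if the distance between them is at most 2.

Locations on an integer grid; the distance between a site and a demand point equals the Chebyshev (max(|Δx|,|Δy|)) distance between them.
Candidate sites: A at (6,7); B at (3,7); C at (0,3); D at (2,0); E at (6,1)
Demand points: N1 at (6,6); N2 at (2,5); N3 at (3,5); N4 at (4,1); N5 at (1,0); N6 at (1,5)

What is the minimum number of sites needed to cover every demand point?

Coverage sets (demand points within 2 of each site):
  A: {N1}
  B: {N2, N3, N6}
  C: {N2, N6}
  D: {N4, N5}
  E: {N4}
No 2 sites suffice: every size-2 union leaves at least one demand point uncovered.
But {A, B, D} covers everything, so the minimum is 3.

3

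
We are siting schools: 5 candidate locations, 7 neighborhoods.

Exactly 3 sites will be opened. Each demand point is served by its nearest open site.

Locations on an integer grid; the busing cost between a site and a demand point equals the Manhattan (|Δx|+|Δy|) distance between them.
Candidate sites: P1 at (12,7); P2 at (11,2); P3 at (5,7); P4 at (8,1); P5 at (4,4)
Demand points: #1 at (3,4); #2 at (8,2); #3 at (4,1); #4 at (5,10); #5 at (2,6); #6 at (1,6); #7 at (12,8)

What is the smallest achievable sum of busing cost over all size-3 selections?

22

Open {P1, P4, P5}.
  #1→P5 1, #2→P4 1, #3→P5 3, #4→P5 7, #5→P5 4, #6→P5 5, #7→P1 1  ⇒ total 22.
Compare {P1, P3, P4}: total 23.
Compare {P1, P3, P5}: total 23.
No size-3 selection does better; minimum is 22.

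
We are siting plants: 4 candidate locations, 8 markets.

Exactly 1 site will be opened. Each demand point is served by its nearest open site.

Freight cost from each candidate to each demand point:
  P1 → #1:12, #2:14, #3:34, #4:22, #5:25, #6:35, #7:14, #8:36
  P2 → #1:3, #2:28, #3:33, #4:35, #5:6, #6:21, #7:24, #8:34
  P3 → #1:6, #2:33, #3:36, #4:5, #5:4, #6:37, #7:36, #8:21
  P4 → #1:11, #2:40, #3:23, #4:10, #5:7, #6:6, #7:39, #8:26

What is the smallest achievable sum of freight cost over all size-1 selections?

Open {P4}.
  #1→P4 11, #2→P4 40, #3→P4 23, #4→P4 10, #5→P4 7, #6→P4 6, #7→P4 39, #8→P4 26  ⇒ total 162.
Compare {P3}: total 178.
Compare {P2}: total 184.
No size-1 selection does better; minimum is 162.

162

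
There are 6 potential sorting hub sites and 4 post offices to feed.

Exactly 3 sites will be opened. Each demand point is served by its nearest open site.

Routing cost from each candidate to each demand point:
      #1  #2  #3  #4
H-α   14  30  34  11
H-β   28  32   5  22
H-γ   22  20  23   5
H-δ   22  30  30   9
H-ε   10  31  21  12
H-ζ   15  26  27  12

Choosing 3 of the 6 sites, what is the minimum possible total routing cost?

40

Open {H-β, H-γ, H-ε}.
  #1→H-ε 10, #2→H-γ 20, #3→H-β 5, #4→H-γ 5  ⇒ total 40.
Compare {H-α, H-β, H-γ}: total 44.
Compare {H-β, H-γ, H-ζ}: total 45.
No size-3 selection does better; minimum is 40.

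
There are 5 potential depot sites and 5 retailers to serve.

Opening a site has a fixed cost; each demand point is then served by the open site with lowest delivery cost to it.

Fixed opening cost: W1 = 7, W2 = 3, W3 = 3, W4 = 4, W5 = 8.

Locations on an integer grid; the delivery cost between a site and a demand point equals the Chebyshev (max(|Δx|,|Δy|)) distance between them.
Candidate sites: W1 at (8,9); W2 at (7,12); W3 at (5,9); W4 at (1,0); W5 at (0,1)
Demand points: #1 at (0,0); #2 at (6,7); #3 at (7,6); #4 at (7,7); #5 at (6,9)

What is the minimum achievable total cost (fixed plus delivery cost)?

Open {W3, W4}: assign each demand point to its cheapest open site.
  #1→W4 1, #2→W3 2, #3→W3 3, #4→W3 2, #5→W3 1
  delivery cost 9, fixed 7 → total 16.
Compare {W2, W3, W4}: delivery cost 9 + fixed 10 = 19.
Compare {W3}: delivery cost 17 + fixed 3 = 20.
Compare {W3, W5}: delivery cost 9 + fixed 11 = 20.
All other subsets cost ≥ 19. Minimum total cost: 16.

16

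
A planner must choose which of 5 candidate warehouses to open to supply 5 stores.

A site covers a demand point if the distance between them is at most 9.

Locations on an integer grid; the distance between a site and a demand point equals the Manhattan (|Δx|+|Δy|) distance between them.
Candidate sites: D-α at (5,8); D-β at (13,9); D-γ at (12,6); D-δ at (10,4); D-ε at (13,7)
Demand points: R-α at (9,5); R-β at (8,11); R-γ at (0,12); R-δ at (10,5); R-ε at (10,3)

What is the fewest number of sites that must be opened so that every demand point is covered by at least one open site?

2

Coverage sets (demand points within 9 of each site):
  D-α: {R-α, R-β, R-γ, R-δ}
  D-β: {R-α, R-β, R-δ, R-ε}
  D-γ: {R-α, R-β, R-δ, R-ε}
  D-δ: {R-α, R-β, R-δ, R-ε}
  D-ε: {R-α, R-β, R-δ, R-ε}
No single site covers all 5 demand points.
But {D-α, D-β} covers everything, so the minimum is 2.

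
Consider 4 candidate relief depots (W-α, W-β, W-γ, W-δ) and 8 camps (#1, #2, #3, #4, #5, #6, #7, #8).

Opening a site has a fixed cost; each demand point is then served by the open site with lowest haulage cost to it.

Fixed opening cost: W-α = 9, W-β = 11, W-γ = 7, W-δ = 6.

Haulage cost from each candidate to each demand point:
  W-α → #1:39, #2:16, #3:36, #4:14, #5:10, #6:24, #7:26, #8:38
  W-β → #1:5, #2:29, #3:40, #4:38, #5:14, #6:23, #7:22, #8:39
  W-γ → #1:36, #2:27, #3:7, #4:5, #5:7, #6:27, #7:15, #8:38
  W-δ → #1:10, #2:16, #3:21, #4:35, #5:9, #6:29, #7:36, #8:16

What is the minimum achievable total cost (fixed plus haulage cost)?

Open {W-γ, W-δ}: assign each demand point to its cheapest open site.
  #1→W-δ 10, #2→W-δ 16, #3→W-γ 7, #4→W-γ 5, #5→W-γ 7, #6→W-γ 27, #7→W-γ 15, #8→W-δ 16
  haulage cost 103, fixed 13 → total 116.
Compare {W-β, W-γ, W-δ}: haulage cost 94 + fixed 24 = 118.
Compare {W-α, W-γ, W-δ}: haulage cost 100 + fixed 22 = 122.
Compare {W-α, W-β, W-γ, W-δ}: haulage cost 94 + fixed 33 = 127.
All other subsets cost ≥ 118. Minimum total cost: 116.

116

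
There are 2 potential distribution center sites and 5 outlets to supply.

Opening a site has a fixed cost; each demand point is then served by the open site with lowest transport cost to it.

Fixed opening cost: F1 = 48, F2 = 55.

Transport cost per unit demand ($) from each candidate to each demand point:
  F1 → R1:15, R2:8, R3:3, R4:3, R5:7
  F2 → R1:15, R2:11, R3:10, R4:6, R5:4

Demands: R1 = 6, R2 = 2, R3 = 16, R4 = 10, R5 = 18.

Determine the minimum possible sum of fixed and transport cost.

358

Open {F1}: assign each demand point to its cheapest open site.
  R1→F1 6×15=90, R2→F1 2×8=16, R3→F1 16×3=48, R4→F1 10×3=30, R5→F1 18×7=126
  transport cost 310, fixed 48 → total 358.
Compare {F1, F2}: transport cost 256 + fixed 103 = 359.
Compare {F2}: transport cost 404 + fixed 55 = 459.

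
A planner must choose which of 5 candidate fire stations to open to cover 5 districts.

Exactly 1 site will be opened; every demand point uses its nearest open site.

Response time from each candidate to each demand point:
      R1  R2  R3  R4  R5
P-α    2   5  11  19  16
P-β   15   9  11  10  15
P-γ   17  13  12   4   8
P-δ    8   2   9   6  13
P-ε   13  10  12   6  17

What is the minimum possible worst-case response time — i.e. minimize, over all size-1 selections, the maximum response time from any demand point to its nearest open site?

13

Open {P-δ}.
  Farthest demand point is R5 at response time 13 (to P-δ); all others are ≤ 13.
With {P-β} the worst case is 15.
With {P-γ} the worst case is 17.
No size-1 selection achieves below 13.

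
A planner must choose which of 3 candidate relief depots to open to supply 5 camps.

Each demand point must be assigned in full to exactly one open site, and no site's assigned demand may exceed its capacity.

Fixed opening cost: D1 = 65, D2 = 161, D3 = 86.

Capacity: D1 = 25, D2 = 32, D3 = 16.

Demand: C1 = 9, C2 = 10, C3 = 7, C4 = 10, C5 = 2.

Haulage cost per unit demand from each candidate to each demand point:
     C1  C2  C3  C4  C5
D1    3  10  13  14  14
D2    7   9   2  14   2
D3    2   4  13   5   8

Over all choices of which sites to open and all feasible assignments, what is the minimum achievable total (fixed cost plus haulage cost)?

Open {D2, D3}; cheapest assignment that respects the capacities:
  D2 (cap 32, load 28): C1, C2, C3, C5 — cost 9×7 + 10×9 + 7×2 + 2×2 = 171
  D3 (cap 16, load 10): C4 — cost 10×5 = 50
  Shipping 221, fixed 247 → total 468.
  Any other capacity-feasible assignment to {D2, D3} ships for at least 221.
Compare {D1, D2, D3}: its best feasible assignment gives total 497.
Compare {D1, D2}: its best feasible assignment gives total 501.
Every other set of open sites that can feasibly serve all demand totals ≥ 497 even under its best assignment. Minimum: 468.

468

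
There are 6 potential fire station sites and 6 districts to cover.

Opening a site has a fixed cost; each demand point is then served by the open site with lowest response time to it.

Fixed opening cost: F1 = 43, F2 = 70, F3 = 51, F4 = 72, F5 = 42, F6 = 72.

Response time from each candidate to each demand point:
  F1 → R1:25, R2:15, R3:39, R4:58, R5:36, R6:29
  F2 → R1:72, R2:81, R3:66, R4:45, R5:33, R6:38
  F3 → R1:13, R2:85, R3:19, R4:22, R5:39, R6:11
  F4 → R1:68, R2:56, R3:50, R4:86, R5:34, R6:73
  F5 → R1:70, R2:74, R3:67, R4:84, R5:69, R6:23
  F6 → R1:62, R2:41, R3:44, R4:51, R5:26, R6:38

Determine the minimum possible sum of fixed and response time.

210

Open {F1, F3}: assign each demand point to its cheapest open site.
  R1→F3 13, R2→F1 15, R3→F3 19, R4→F3 22, R5→F1 36, R6→F3 11
  response time 116, fixed 94 → total 210.
Compare {F3}: response time 189 + fixed 51 = 240.
Compare {F1}: response time 202 + fixed 43 = 245.
Compare {F1, F3, F5}: response time 116 + fixed 136 = 252.
All other subsets cost ≥ 240. Minimum total cost: 210.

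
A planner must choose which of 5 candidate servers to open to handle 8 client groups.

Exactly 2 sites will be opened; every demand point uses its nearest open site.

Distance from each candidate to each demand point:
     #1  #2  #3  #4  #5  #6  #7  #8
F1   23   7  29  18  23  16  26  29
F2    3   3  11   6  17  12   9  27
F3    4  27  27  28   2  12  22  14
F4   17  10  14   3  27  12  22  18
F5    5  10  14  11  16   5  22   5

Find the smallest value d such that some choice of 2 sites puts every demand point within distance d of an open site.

14

Open {F2, F3}.
  Farthest demand point is #8 at distance 14 (to F3); all others are ≤ 14.
With {F2, F5} the worst case is 16.
With {F2, F4} the worst case is 18.
No size-2 selection achieves below 14.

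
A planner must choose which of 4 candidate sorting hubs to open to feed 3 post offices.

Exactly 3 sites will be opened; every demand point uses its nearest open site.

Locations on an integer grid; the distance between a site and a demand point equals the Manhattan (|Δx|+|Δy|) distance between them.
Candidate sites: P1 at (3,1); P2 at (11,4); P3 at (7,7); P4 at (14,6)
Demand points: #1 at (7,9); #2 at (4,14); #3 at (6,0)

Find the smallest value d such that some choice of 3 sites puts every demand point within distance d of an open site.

Open {P1, P2, P3}.
  Farthest demand point is #2 at distance 10 (to P3); all others are ≤ 10.
With {P1, P3, P4} the worst case is 10.
With {P2, P3, P4} the worst case is 10.
No size-3 selection achieves below 10.

10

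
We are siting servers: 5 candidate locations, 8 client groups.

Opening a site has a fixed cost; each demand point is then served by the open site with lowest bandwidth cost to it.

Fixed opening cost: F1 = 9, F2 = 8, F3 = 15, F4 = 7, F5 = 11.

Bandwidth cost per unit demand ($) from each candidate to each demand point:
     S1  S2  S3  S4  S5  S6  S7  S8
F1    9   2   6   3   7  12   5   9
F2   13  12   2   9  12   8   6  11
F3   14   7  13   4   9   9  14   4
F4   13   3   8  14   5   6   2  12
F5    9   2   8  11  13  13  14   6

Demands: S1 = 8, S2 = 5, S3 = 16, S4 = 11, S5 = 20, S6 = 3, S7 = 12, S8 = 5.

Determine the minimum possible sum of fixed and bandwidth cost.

Open {F1, F2, F3, F4}: assign each demand point to its cheapest open site.
  S1→F1 8×9=72, S2→F1 5×2=10, S3→F2 16×2=32, S4→F1 11×3=33, S5→F4 20×5=100, S6→F4 3×6=18, S7→F4 12×2=24, S8→F3 5×4=20
  bandwidth cost 309, fixed 39 → total 348.
Compare {F1, F2, F4, F5}: bandwidth cost 319 + fixed 35 = 354.
Compare {F1, F2, F4}: bandwidth cost 334 + fixed 24 = 358.
Compare {F1, F2, F3, F4, F5}: bandwidth cost 309 + fixed 50 = 359.
All other subsets cost ≥ 354. Minimum total cost: 348.

348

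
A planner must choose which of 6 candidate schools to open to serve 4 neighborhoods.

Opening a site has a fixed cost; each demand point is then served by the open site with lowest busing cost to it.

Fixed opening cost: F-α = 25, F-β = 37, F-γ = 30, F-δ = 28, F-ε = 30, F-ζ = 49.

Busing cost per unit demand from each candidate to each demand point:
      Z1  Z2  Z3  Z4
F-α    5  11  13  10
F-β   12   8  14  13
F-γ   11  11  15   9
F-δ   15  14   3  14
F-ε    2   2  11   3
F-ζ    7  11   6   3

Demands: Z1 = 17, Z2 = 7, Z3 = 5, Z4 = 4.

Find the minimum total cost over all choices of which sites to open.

Open {F-δ, F-ε}: assign each demand point to its cheapest open site.
  Z1→F-ε 17×2=34, Z2→F-ε 7×2=14, Z3→F-δ 5×3=15, Z4→F-ε 4×3=12
  busing cost 75, fixed 58 → total 133.
Compare {F-ε}: busing cost 115 + fixed 30 = 145.
Compare {F-α, F-δ, F-ε}: busing cost 75 + fixed 83 = 158.
Compare {F-γ, F-δ, F-ε}: busing cost 75 + fixed 88 = 163.
All other subsets cost ≥ 145. Minimum total cost: 133.

133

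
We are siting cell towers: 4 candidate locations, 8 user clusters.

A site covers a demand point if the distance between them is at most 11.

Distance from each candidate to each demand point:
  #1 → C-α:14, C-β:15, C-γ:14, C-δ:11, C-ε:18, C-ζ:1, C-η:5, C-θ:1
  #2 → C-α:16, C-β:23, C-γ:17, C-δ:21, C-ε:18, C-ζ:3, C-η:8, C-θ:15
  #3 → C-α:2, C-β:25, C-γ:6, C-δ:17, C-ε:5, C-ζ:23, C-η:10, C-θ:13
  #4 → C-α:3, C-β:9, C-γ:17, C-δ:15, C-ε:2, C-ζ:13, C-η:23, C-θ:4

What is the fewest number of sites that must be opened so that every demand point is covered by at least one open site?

Coverage sets (demand points within 11 of each site):
  #1: {C-δ, C-ζ, C-η, C-θ}
  #2: {C-ζ, C-η}
  #3: {C-α, C-γ, C-ε, C-η}
  #4: {C-α, C-β, C-ε, C-θ}
No 2 sites suffice: every size-2 union leaves at least one demand point uncovered.
But {#1, #3, #4} covers everything, so the minimum is 3.

3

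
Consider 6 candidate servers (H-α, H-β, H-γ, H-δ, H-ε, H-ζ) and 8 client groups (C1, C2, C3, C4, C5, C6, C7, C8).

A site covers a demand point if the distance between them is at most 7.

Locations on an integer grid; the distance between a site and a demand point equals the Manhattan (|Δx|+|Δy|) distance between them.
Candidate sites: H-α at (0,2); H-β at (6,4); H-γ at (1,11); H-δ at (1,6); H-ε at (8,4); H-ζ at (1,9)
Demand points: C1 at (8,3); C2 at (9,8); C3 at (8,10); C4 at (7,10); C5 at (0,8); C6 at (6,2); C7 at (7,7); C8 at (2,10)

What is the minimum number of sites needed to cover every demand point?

Coverage sets (demand points within 7 of each site):
  H-α: {C5, C6}
  H-β: {C1, C2, C4, C6, C7}
  H-γ: {C4, C5, C8}
  H-δ: {C5, C7, C8}
  H-ε: {C1, C2, C3, C4, C6, C7}
  H-ζ: {C4, C5, C8}
No single site covers all 8 demand points.
But {H-γ, H-ε} covers everything, so the minimum is 2.

2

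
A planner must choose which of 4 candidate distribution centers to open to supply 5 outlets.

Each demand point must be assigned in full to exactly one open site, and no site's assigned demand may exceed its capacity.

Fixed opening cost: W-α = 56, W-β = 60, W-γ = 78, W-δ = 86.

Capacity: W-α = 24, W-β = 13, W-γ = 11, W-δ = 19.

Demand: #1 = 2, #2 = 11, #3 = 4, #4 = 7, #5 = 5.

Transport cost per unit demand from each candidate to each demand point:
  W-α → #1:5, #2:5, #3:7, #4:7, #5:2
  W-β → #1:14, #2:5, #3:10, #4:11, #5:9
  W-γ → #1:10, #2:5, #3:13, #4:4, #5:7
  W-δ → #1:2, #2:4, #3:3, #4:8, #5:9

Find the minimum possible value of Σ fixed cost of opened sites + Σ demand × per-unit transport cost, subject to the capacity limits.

261

Open {W-α, W-δ}; cheapest assignment that respects the capacities:
  W-α (cap 24, load 12): #4, #5 — cost 7×7 + 5×2 = 59
  W-δ (cap 19, load 17): #1, #2, #3 — cost 2×2 + 11×4 + 4×3 = 60
  Shipping 119, fixed 142 → total 261.
  Any other capacity-feasible assignment to {W-α, W-δ} ships for at least 119.
Compare {W-α, W-γ}: its best feasible assignment gives total 265.
Compare {W-α, W-β}: its best feasible assignment gives total 268.
Every other set of open sites that can feasibly serve all demand totals ≥ 265 even under its best assignment. Minimum: 261.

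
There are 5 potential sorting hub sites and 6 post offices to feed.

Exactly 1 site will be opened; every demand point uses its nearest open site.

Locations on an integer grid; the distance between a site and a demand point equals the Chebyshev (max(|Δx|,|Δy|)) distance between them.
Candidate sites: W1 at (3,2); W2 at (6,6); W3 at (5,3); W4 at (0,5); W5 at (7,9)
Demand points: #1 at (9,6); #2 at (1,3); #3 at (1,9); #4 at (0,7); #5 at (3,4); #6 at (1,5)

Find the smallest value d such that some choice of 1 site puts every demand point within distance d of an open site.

6

Open {W2}.
  Farthest demand point is #4 at distance 6 (to W2); all others are ≤ 6.
With {W3} the worst case is 6.
With {W1} the worst case is 7.
No size-1 selection achieves below 6.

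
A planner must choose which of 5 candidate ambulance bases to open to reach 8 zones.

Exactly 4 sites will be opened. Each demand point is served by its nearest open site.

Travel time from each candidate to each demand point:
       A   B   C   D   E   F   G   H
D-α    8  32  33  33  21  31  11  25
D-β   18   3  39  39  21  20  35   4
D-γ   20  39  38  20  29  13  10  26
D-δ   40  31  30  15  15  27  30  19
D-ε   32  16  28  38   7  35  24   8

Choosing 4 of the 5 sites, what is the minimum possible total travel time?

93

Open {D-α, D-β, D-γ, D-ε}.
  A→D-α 8, B→D-β 3, C→D-ε 28, D→D-γ 20, E→D-ε 7, F→D-γ 13, G→D-γ 10, H→D-β 4  ⇒ total 93.
Compare {D-α, D-β, D-δ, D-ε}: total 96.
Compare {D-α, D-β, D-γ, D-δ}: total 98.
No size-4 selection does better; minimum is 93.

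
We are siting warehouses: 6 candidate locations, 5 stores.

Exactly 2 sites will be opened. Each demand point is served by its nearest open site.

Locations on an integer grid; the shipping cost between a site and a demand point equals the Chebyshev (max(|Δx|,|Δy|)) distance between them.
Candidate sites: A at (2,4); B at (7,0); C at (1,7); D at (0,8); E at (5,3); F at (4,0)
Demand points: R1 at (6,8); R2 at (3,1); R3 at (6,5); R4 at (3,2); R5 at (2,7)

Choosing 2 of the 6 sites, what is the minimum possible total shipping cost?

12

Open {C, E}.
  R1→C 5, R2→E 2, R3→E 2, R4→E 2, R5→C 1  ⇒ total 12.
Compare {A, E}: total 13.
Compare {D, E}: total 13.
No size-2 selection does better; minimum is 12.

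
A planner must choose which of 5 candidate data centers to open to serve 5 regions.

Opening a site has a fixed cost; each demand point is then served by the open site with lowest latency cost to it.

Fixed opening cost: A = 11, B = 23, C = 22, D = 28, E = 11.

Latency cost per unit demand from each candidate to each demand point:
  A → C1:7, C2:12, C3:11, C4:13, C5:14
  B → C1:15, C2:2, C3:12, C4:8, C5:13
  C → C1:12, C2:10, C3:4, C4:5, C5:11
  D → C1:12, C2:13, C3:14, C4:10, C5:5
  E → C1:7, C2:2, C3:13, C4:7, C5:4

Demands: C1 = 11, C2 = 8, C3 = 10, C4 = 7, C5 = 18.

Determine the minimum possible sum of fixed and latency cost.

Open {C, E}: assign each demand point to its cheapest open site.
  C1→E 11×7=77, C2→E 8×2=16, C3→C 10×4=40, C4→C 7×5=35, C5→E 18×4=72
  latency cost 240, fixed 33 → total 273.
Compare {A, C, E}: latency cost 240 + fixed 44 = 284.
Compare {B, C, E}: latency cost 240 + fixed 56 = 296.
Compare {C, D, E}: latency cost 240 + fixed 61 = 301.
All other subsets cost ≥ 284. Minimum total cost: 273.

273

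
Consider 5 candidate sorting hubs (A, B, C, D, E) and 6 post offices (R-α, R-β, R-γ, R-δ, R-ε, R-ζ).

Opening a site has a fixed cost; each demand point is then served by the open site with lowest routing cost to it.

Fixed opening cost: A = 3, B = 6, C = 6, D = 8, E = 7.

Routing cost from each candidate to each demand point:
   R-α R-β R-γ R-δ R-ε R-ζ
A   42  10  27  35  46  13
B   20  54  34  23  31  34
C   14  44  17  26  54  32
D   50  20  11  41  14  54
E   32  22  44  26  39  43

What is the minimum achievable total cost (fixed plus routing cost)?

105

Open {A, C, D}: assign each demand point to its cheapest open site.
  R-α→C 14, R-β→A 10, R-γ→D 11, R-δ→C 26, R-ε→D 14, R-ζ→A 13
  routing cost 88, fixed 17 → total 105.
Compare {A, B, D}: routing cost 91 + fixed 17 = 108.
Compare {A, B, C, D}: routing cost 85 + fixed 23 = 108.
Compare {A, C, D, E}: routing cost 88 + fixed 24 = 112.
All other subsets cost ≥ 108. Minimum total cost: 105.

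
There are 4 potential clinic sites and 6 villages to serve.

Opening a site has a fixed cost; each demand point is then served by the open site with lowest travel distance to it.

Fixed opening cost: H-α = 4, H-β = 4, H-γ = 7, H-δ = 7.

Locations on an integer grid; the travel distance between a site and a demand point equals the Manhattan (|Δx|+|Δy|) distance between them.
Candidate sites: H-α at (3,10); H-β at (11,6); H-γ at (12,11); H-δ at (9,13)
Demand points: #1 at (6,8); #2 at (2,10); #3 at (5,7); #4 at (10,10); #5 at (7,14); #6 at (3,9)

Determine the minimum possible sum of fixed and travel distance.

30

Open {H-α, H-δ}: assign each demand point to its cheapest open site.
  #1→H-α 5, #2→H-α 1, #3→H-α 5, #4→H-δ 4, #5→H-δ 3, #6→H-α 1
  travel distance 19, fixed 11 → total 30.
Compare {H-α}: travel distance 27 + fixed 4 = 31.
Compare {H-α, H-β}: travel distance 25 + fixed 8 = 33.
Compare {H-α, H-γ}: travel distance 23 + fixed 11 = 34.
All other subsets cost ≥ 31. Minimum total cost: 30.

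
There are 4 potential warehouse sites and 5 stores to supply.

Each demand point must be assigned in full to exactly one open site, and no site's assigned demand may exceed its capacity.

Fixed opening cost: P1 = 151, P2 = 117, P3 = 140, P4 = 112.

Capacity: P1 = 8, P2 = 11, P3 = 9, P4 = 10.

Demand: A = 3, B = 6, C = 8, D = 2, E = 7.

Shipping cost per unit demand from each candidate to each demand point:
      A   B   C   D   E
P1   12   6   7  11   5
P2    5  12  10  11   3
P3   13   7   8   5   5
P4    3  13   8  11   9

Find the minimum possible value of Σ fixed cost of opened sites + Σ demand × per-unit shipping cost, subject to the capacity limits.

Open {P2, P3, P4}; cheapest assignment that respects the capacities:
  P2 (cap 11, load 10): A, E — cost 3×5 + 7×3 = 36
  P3 (cap 9, load 8): B, D — cost 6×7 + 2×5 = 52
  P4 (cap 10, load 8): C — cost 8×8 = 64
  Shipping 152, fixed 369 → total 521.
  Any other capacity-feasible assignment to {P2, P3, P4} ships for at least 152.
Compare {P1, P2, P4}: its best feasible assignment gives total 538.
Compare {P1, P2, P3}: its best feasible assignment gives total 552.
Every other set of open sites that can feasibly serve all demand totals ≥ 538 even under its best assignment. Minimum: 521.

521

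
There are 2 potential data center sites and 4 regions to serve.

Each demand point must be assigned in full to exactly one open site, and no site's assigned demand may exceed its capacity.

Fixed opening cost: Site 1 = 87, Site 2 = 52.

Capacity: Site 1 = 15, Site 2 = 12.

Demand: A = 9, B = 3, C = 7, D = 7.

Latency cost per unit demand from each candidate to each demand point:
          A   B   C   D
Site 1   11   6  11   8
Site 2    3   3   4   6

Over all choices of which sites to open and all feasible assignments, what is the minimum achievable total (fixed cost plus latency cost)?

308

Open {Site 1, Site 2}; cheapest assignment that respects the capacities:
  Site 1 (cap 15, load 14): C, D — cost 7×11 + 7×8 = 133
  Site 2 (cap 12, load 12): A, B — cost 9×3 + 3×3 = 36
  Shipping 169, fixed 139 → total 308.
  Any other capacity-feasible assignment to {Site 1, Site 2} ships for at least 169.
Total demand is 26 and no other set of sites has combined capacity ≥ 26, so {Site 1, Site 2} is the only feasible choice of open sites. Minimum: 308.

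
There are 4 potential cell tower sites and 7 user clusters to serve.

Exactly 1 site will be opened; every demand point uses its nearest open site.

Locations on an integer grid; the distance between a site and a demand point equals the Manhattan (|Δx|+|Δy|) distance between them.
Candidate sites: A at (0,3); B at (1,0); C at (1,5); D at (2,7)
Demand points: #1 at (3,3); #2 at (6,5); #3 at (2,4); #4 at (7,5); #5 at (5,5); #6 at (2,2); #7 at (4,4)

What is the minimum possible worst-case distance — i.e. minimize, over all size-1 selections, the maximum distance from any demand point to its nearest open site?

6

Open {C}.
  Farthest demand point is #4 at distance 6 (to C); all others are ≤ 6.
With {D} the worst case is 7.
With {A} the worst case is 9.
No size-1 selection achieves below 6.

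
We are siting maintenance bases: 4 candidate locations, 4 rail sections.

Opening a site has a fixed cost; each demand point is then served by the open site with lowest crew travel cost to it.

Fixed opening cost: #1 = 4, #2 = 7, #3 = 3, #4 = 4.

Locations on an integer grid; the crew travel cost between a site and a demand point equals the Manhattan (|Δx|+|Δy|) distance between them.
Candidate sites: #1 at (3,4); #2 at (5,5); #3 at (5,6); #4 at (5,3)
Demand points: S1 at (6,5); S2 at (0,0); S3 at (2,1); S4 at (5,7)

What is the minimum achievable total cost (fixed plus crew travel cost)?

21

Open {#1, #3}: assign each demand point to its cheapest open site.
  S1→#3 2, S2→#1 7, S3→#1 4, S4→#3 1
  crew travel cost 14, fixed 7 → total 21.
Compare {#3, #4}: crew travel cost 16 + fixed 7 = 23.
Compare {#1}: crew travel cost 20 + fixed 4 = 24.
Compare {#4}: crew travel cost 20 + fixed 4 = 24.
All other subsets cost ≥ 23. Minimum total cost: 21.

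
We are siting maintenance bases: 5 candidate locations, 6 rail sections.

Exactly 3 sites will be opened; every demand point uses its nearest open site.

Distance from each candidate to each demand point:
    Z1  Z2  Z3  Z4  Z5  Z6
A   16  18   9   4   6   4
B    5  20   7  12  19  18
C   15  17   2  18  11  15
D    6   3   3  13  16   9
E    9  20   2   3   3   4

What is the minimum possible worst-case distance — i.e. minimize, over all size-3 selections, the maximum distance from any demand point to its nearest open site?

Open {B, D, E}.
  Farthest demand point is Z1 at distance 5 (to B); all others are ≤ 5.
With {A, B, D} the worst case is 6.
With {A, C, D} the worst case is 6.
No size-3 selection achieves below 5.

5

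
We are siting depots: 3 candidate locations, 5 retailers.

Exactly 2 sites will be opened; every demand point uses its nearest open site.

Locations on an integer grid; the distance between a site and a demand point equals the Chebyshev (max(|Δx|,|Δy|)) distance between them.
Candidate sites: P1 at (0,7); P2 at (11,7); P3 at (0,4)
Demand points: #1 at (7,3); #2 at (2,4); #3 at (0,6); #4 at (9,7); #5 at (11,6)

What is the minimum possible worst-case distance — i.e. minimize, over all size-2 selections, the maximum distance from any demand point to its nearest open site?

Open {P1, P2}.
  Farthest demand point is #1 at distance 4 (to P2); all others are ≤ 4.
With {P2, P3} the worst case is 4.
With {P1, P3} the worst case is 11.
No size-2 selection achieves below 4.

4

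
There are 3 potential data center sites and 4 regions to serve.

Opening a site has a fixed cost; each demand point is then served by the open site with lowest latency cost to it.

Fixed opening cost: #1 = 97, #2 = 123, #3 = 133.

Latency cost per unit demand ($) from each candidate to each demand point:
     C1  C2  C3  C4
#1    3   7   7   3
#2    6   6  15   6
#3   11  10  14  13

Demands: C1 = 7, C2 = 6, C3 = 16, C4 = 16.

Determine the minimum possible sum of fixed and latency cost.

Open {#1}: assign each demand point to its cheapest open site.
  C1→#1 7×3=21, C2→#1 6×7=42, C3→#1 16×7=112, C4→#1 16×3=48
  latency cost 223, fixed 97 → total 320.
Compare {#1, #2}: latency cost 217 + fixed 220 = 437.
Compare {#1, #3}: latency cost 223 + fixed 230 = 453.
Compare {#2}: latency cost 414 + fixed 123 = 537.
All other subsets cost ≥ 437. Minimum total cost: 320.

320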